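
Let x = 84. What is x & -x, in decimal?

x = 1010100 = 84
-x (two's complement) = …0101100
AND   = 0000100 = 4
(x & -x isolates the lowest set bit of x.)

4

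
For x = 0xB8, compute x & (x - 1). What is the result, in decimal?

x = 10111000 = 184
x - 1 = 10110111
AND   = 10110000 = 176
(x & (x - 1) clears the lowest set bit of x.)

176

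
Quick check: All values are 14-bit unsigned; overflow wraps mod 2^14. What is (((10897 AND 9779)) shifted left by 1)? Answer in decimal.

10897 = 10101010010001
9779 = 10011000110011
→ AND → 10001000010001 = 8721
→ shifted left by 1 (mod 2^14) → 00010000100010 = 1058

1058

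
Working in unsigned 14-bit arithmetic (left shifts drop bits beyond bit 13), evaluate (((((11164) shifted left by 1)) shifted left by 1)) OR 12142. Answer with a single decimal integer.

11164 = 10101110011100
→ shifted left by 1 (mod 2^14) → 01011100111000 = 5944
→ shifted left by 1 (mod 2^14) → 10111001110000 = 11888
12142 = 10111101101110
→ OR → 10111101111110 = 12158

12158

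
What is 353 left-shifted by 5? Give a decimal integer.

11296

353 = 00000101100001
shift left by 5 → 10110000100000 = 11296
(equivalently, 353 × 2^5 = 353 × 32)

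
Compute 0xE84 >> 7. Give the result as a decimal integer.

29

0xE84 = 111010000100
shift right by 7 → 000000011101 = 29
(equivalently, floor(3716 / 128))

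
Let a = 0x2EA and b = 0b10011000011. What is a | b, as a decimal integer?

0x2EA = 01011101010
b = 10011000011
 OR → 11011101011 = 1771

1771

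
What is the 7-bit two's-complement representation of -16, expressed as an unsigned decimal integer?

16 in 7 bits: 0010000
Invert: 1101111
Add 1:  1110000 = 112
(Check: 2^7 - 16 = 128 - 16 = 112.)

112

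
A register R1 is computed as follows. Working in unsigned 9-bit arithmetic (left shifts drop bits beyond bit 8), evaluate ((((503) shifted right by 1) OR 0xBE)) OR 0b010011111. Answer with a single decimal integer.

503 = 111110111
→ shifted right by 1 → 011111011 = 251
0xBE = 010111110
→ OR → 011111111 = 255
0b010011111 = 010011111
→ OR → 011111111 = 255

255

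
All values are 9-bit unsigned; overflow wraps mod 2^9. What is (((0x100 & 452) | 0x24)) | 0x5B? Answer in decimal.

383

0x100 = 100000000
452 = 111000100
→ & → 100000000 = 256
0x24 = 000100100
→ | → 100100100 = 292
0x5B = 001011011
→ | → 101111111 = 383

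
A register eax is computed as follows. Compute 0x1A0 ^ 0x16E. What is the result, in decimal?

0x1A0 = 110100000
0x16E = 101101110
XOR → 011001110 = 206

206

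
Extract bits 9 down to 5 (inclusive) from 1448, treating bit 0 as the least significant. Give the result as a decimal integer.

13

v = 010110101000
Shift right by 5: 0101101
Mask low 5 bits: 01101 = 13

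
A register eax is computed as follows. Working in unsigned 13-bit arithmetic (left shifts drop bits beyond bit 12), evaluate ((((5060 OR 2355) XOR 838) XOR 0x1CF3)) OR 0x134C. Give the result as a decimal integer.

5060 = 1001111000100
2355 = 0100100110011
→ OR → 1101111110111 = 7159
838 = 0001101000110
→ XOR → 1100010110001 = 6321
0x1CF3 = 1110011110011
→ XOR → 0010001000010 = 1090
0x134C = 1001101001100
→ OR → 1011101001110 = 5966

5966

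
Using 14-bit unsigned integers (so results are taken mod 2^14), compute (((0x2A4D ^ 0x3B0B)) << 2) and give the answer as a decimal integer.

1304

0x2A4D = 10101001001101
0x3B0B = 11101100001011
→ ^ → 01000101000110 = 4422
→ << 2 (mod 2^14) → 00010100011000 = 1304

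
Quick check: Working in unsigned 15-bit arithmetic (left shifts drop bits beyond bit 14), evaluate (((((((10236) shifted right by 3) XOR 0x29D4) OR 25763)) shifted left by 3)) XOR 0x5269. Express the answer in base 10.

10236 = 010011111111100
→ shifted right by 3 → 000010011111111 = 1279
0x29D4 = 010100111010100
→ XOR → 010110100101011 = 11563
25763 = 110010010100011
→ OR → 110110110101011 = 28075
→ shifted left by 3 (mod 2^15) → 110110101011000 = 27992
0x5269 = 101001001101001
→ XOR → 011111100110001 = 16177

16177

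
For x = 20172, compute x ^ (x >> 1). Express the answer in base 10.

27050

x = 100111011001100 = 20172
x>>1 = 010011101100110
XOR  = 110100110101010 = 27050
(x ^ (x >> 1) gives the standard binary-reflected Gray code of x.)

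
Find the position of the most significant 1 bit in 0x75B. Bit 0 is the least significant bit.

10

0x75B = 11101011011
The topmost 1 is at position 10 (since 2^10 = 1024 ≤ 1883 < 2048).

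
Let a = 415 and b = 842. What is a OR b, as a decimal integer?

991

415 = 0110011111
842 = 1101001010
 OR → 1111011111 = 991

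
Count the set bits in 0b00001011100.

4

n = 1011100
Count the 1s: 1 + 1 + 1 + 1 = 4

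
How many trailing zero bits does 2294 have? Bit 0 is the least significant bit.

2294 = 100011110110
Trailing zeros: 1, so the lowest set bit is bit 1 (value 2).

1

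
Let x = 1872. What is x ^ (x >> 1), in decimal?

1272

x = 11101010000 = 1872
x>>1 = 01110101000
XOR  = 10011111000 = 1272
(x ^ (x >> 1) gives the standard binary-reflected Gray code of x.)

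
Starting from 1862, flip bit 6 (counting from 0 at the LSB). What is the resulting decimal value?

1798

x = 011101000110
bit 6 is currently 1; toggle it via x ^ (1 << 6) = x ^ 64
→ 011100000110 = 1798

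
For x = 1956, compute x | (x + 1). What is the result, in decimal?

1957

x = 11110100100 = 1956
x + 1 = 11110100101
OR    = 11110100101 = 1957
(x | (x + 1) sets the lowest cleared bit.)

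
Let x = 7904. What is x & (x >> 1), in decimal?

x = 1111011100000 = 7904
x>>1 = 0111101110000
AND  = 0111001100000 = 3680
(x & (x >> 1) has a 1 wherever x has two consecutive 1 bits.)

3680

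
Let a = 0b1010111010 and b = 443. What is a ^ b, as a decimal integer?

a = 1010111010
443 = 0110111011
XOR → 1100000001 = 769

769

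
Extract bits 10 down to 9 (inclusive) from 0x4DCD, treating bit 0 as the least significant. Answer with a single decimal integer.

2

v = 100110111001101
Shift right by 9: 100110
Mask low 2 bits: 10 = 2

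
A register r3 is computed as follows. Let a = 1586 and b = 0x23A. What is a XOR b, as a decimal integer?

1032

1586 = 11000110010
0x23A = 01000111010
XOR → 10000001000 = 1032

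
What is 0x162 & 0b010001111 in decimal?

2

0x162 = 101100010
b = 010001111
AND → 000000010 = 2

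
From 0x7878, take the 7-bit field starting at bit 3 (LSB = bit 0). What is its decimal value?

15

v = 111100001111000
Shift right by 3: 111100001111
Mask low 7 bits: 0001111 = 15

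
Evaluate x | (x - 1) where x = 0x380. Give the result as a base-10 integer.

x = 1110000000 = 896
x - 1 = 1101111111
OR    = 1111111111 = 1023
(x | (x - 1) sets all bits below the lowest set bit.)

1023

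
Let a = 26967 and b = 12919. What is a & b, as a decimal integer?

26967 = 110100101010111
12919 = 011001001110111
AND → 010000001010111 = 8279

8279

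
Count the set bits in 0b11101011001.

7

n = 11101011001
Count the 1s: 1 + 1 + 1 + 1 + 1 + 1 + 1 = 7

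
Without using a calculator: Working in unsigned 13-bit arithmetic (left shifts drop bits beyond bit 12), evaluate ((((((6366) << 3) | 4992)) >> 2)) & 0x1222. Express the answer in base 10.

32

6366 = 1100011011110
→ << 3 (mod 2^13) → 0011011110000 = 1776
4992 = 1001110000000
→ | → 1011111110000 = 6128
→ >> 2 → 0010111111100 = 1532
0x1222 = 1001000100010
→ & → 0000000100000 = 32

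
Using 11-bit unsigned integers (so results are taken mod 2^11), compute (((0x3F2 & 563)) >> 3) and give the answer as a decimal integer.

0x3F2 = 01111110010
563 = 01000110011
→ & → 01000110010 = 562
→ >> 3 → 00001000110 = 70

70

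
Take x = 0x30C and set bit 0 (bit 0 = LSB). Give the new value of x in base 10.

x = 01100001100
bit 0 is currently 0; set it via x | (1 << 0) = x | 1
→ 01100001101 = 781

781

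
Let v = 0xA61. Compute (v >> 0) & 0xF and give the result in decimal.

1

v = 0101001100001
Shift right by 0: 0101001100001
Mask low 4 bits: 0001 = 1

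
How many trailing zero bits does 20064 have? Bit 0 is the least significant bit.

5

20064 = 100111001100000
Trailing zeros: 5, so the lowest set bit is bit 5 (value 32).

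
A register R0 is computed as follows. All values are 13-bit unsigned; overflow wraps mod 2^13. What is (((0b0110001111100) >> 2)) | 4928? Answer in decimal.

4959

0b0110001111100 = 0110001111100
→ >> 2 → 0001100011111 = 799
4928 = 1001101000000
→ | → 1001101011111 = 4959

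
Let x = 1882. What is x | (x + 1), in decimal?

x = 11101011010 = 1882
x + 1 = 11101011011
OR    = 11101011011 = 1883
(x | (x + 1) sets the lowest cleared bit.)

1883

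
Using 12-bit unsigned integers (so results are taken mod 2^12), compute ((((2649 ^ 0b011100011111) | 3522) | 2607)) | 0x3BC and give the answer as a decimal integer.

4095

2649 = 101001011001
0b011100011111 = 011100011111
→ ^ → 110101000110 = 3398
3522 = 110111000010
→ | → 110111000110 = 3526
2607 = 101000101111
→ | → 111111101111 = 4079
0x3BC = 001110111100
→ | → 111111111111 = 4095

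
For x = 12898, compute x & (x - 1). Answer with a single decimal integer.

12896

x = 11001001100010 = 12898
x - 1 = 11001001100001
AND   = 11001001100000 = 12896
(x & (x - 1) clears the lowest set bit of x.)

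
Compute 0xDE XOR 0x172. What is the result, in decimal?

428

0xDE = 011011110
0x172 = 101110010
XOR → 110101100 = 428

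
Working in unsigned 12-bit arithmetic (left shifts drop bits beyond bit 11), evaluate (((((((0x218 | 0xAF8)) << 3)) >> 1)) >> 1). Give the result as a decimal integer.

0x218 = 001000011000
0xAF8 = 101011111000
→ | → 101011111000 = 2808
→ << 3 (mod 2^12) → 011111000000 = 1984
→ >> 1 → 001111100000 = 992
→ >> 1 → 000111110000 = 496

496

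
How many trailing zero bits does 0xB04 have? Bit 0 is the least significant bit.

0xB04 = 101100000100
Trailing zeros: 2, so the lowest set bit is bit 2 (value 4).

2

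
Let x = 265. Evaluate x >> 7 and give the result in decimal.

2

265 = 100001001
shift right by 7 → 000000010 = 2
(equivalently, floor(265 / 128))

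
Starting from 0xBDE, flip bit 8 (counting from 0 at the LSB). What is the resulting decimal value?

2782

x = 101111011110
bit 8 is currently 1; toggle it via x ^ (1 << 8) = x ^ 256
→ 101011011110 = 2782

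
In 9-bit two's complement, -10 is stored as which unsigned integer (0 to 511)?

10 in 9 bits: 000001010
Invert: 111110101
Add 1:  111110110 = 502
(Check: 2^9 - 10 = 512 - 10 = 502.)

502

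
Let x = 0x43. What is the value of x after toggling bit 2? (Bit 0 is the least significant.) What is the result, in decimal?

71

x = 001000011
bit 2 is currently 0; toggle it via x ^ (1 << 2) = x ^ 4
→ 001000111 = 71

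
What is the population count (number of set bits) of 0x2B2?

0x2B2 = 1010110010
Count the 1s: 1 + 1 + 1 + 1 + 1 = 5

5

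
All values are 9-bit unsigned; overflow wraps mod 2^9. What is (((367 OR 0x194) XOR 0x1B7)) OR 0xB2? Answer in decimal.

367 = 101101111
0x194 = 110010100
→ OR → 111111111 = 511
0x1B7 = 110110111
→ XOR → 001001000 = 72
0xB2 = 010110010
→ OR → 011111010 = 250

250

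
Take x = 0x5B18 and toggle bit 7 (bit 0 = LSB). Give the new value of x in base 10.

x = 101101100011000
bit 7 is currently 0; toggle it via x ^ (1 << 7) = x ^ 128
→ 101101110011000 = 23448

23448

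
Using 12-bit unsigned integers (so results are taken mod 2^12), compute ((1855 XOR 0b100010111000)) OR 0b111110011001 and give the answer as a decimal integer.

1855 = 011100111111
0b100010111000 = 100010111000
→ XOR → 111110000111 = 3975
0b111110011001 = 111110011001
→ OR → 111110011111 = 3999

3999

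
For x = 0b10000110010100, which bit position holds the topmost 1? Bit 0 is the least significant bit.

0b10000110010100 = 10000110010100
The topmost 1 is at position 13 (since 2^13 = 8192 ≤ 8596 < 16384).

13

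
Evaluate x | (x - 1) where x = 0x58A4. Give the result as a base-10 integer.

x = 101100010100100 = 22692
x - 1 = 101100010100011
OR    = 101100010100111 = 22695
(x | (x - 1) sets all bits below the lowest set bit.)

22695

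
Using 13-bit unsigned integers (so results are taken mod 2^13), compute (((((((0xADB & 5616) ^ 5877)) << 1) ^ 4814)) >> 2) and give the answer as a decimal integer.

0xADB = 0101011011011
5616 = 1010111110000
→ & → 0000011010000 = 208
5877 = 1011011110101
→ ^ → 1011000100101 = 5669
→ << 1 (mod 2^13) → 0110001001010 = 3146
4814 = 1001011001110
→ ^ → 1111010000100 = 7812
→ >> 2 → 0011110100001 = 1953

1953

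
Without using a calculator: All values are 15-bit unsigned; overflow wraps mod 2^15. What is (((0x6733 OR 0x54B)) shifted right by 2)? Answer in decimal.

6622

0x6733 = 110011100110011
0x54B = 000010101001011
→ OR → 110011101111011 = 26491
→ shifted right by 2 → 001100111011110 = 6622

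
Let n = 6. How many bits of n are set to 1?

2

6 = 110
Count the 1s: 1 + 1 = 2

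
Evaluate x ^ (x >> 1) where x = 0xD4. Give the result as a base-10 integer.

190

x = 11010100 = 212
x>>1 = 01101010
XOR  = 10111110 = 190
(x ^ (x >> 1) gives the standard binary-reflected Gray code of x.)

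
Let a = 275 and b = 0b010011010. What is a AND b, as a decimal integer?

18

275 = 100010011
b = 010011010
AND → 000010010 = 18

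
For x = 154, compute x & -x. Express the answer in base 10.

2

x = 10011010 = 154
-x (two's complement) = …01100110
AND   = 00000010 = 2
(x & -x isolates the lowest set bit of x.)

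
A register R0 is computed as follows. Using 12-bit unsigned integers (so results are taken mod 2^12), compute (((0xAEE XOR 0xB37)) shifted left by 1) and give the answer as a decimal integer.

0xAEE = 101011101110
0xB37 = 101100110111
→ XOR → 000111011001 = 473
→ shifted left by 1 (mod 2^12) → 001110110010 = 946

946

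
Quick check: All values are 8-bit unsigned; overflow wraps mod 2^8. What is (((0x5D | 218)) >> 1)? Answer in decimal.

111

0x5D = 01011101
218 = 11011010
→ | → 11011111 = 223
→ >> 1 → 01101111 = 111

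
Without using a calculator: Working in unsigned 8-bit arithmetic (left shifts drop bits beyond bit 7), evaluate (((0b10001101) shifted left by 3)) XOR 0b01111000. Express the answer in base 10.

16

0b10001101 = 10001101
→ shifted left by 3 (mod 2^8) → 01101000 = 104
0b01111000 = 01111000
→ XOR → 00010000 = 16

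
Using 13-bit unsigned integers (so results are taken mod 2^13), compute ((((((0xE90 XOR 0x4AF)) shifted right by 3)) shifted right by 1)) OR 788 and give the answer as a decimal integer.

0xE90 = 0111010010000
0x4AF = 0010010101111
→ XOR → 0101000111111 = 2623
→ shifted right by 3 → 0000101000111 = 327
→ shifted right by 1 → 0000010100011 = 163
788 = 0001100010100
→ OR → 0001110110111 = 951

951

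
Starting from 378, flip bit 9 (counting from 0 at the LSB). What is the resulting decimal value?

x = 00101111010
bit 9 is currently 0; toggle it via x ^ (1 << 9) = x ^ 512
→ 01101111010 = 890

890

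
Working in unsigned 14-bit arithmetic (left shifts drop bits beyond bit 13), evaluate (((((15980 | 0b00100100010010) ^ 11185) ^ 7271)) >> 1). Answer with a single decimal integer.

1108

15980 = 11111001101100
0b00100100010010 = 00100100010010
→ | → 11111101111110 = 16254
11185 = 10101110110001
→ ^ → 01010011001111 = 5327
7271 = 01110001100111
→ ^ → 00100010101000 = 2216
→ >> 1 → 00010001010100 = 1108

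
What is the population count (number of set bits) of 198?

4

198 = 11000110
Count the 1s: 1 + 1 + 1 + 1 = 4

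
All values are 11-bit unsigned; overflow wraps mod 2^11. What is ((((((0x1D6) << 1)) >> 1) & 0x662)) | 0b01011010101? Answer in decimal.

727

0x1D6 = 00111010110
→ << 1 (mod 2^11) → 01110101100 = 940
→ >> 1 → 00111010110 = 470
0x662 = 11001100010
→ & → 00001000010 = 66
0b01011010101 = 01011010101
→ | → 01011010111 = 727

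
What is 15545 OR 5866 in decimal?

16123

15545 = 11110010111001
5866 = 01011011101010
 OR → 11111011111011 = 16123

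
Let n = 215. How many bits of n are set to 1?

6

215 = 11010111
Count the 1s: 1 + 1 + 1 + 1 + 1 + 1 = 6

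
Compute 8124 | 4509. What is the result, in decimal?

8125

8124 = 1111110111100
4509 = 1000110011101
 OR → 1111110111101 = 8125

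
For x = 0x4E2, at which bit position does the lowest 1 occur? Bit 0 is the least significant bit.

1

0x4E2 = 10011100010
Trailing zeros: 1, so the lowest set bit is bit 1 (value 2).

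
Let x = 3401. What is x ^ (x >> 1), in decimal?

3053

x = 110101001001 = 3401
x>>1 = 011010100100
XOR  = 101111101101 = 3053
(x ^ (x >> 1) gives the standard binary-reflected Gray code of x.)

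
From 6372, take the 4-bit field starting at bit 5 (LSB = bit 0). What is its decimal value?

v = 1100011100100
Shift right by 5: 11000111
Mask low 4 bits: 0111 = 7

7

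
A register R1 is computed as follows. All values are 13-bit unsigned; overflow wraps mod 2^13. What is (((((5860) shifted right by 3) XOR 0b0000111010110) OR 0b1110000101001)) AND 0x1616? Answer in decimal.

5634

5860 = 1011011100100
→ shifted right by 3 → 0001011011100 = 732
0b0000111010110 = 0000111010110
→ XOR → 0001100001010 = 778
0b1110000101001 = 1110000101001
→ OR → 1111100101011 = 7979
0x1616 = 1011000010110
→ AND → 1011000000010 = 5634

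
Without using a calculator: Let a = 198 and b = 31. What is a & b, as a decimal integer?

6

198 = 11000110
31 = 00011111
AND → 00000110 = 6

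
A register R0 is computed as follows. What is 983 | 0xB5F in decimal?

3039

983 = 001111010111
0xB5F = 101101011111
 OR → 101111011111 = 3039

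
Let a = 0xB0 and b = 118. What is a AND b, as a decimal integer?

48

0xB0 = 10110000
118 = 01110110
AND → 00110000 = 48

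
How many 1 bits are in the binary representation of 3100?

5

3100 = 110000011100
Count the 1s: 1 + 1 + 1 + 1 + 1 = 5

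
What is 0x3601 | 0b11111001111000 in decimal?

0x3601 = 11011000000001
b = 11111001111000
 OR → 11111001111001 = 15993

15993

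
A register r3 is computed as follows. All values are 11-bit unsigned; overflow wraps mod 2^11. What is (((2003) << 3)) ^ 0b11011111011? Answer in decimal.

2003 = 11111010011
→ << 3 (mod 2^11) → 11010011000 = 1688
0b11011111011 = 11011111011
→ ^ → 00001100011 = 99

99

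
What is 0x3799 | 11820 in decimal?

0x3799 = 11011110011001
11820 = 10111000101100
 OR → 11111110111101 = 16317

16317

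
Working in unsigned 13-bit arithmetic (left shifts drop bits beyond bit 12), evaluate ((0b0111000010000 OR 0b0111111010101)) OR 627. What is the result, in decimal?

0b0111000010000 = 0111000010000
0b0111111010101 = 0111111010101
→ OR → 0111111010101 = 4053
627 = 0001001110011
→ OR → 0111111110111 = 4087

4087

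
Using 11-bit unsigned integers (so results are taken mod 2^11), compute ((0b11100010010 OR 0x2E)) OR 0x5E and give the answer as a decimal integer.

0b11100010010 = 11100010010
0x2E = 00000101110
→ OR → 11100111110 = 1854
0x5E = 00001011110
→ OR → 11101111110 = 1918

1918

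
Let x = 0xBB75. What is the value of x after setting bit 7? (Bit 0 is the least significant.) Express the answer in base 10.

x = 1011101101110101
bit 7 is currently 0; set it via x | (1 << 7) = x | 128
→ 1011101111110101 = 48117

48117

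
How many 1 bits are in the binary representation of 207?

6

207 = 11001111
Count the 1s: 1 + 1 + 1 + 1 + 1 + 1 = 6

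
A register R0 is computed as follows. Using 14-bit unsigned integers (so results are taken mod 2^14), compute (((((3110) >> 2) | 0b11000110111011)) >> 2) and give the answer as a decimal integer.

3310

3110 = 00110000100110
→ >> 2 → 00001100001001 = 777
0b11000110111011 = 11000110111011
→ | → 11001110111011 = 13243
→ >> 2 → 00110011101110 = 3310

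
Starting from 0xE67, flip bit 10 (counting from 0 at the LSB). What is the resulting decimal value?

x = 111001100111
bit 10 is currently 1; toggle it via x ^ (1 << 10) = x ^ 1024
→ 101001100111 = 2663

2663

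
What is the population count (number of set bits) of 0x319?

5

0x319 = 1100011001
Count the 1s: 1 + 1 + 1 + 1 + 1 = 5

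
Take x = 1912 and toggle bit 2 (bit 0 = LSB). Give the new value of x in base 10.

x = 11101111000
bit 2 is currently 0; toggle it via x ^ (1 << 2) = x ^ 4
→ 11101111100 = 1916

1916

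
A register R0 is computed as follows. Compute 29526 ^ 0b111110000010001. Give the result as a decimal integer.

29526 = 111001101010110
b = 111110000010001
XOR → 000111101000111 = 3911

3911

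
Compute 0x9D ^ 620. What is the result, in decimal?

0x9D = 0010011101
620 = 1001101100
XOR → 1011110001 = 753

753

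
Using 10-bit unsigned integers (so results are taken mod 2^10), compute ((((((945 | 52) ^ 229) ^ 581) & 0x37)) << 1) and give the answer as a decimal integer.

945 = 1110110001
52 = 0000110100
→ | → 1110110101 = 949
229 = 0011100101
→ ^ → 1101010000 = 848
581 = 1001000101
→ ^ → 0100010101 = 277
0x37 = 0000110111
→ & → 0000010101 = 21
→ << 1 (mod 2^10) → 0000101010 = 42

42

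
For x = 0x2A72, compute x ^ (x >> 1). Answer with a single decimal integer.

16203

x = 10101001110010 = 10866
x>>1 = 01010100111001
XOR  = 11111101001011 = 16203
(x ^ (x >> 1) gives the standard binary-reflected Gray code of x.)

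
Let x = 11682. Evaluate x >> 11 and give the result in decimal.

11682 = 10110110100010
shift right by 11 → 00000000000101 = 5
(equivalently, floor(11682 / 2048))

5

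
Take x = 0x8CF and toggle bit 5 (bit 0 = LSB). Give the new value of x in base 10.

2287

x = 100011001111
bit 5 is currently 0; toggle it via x ^ (1 << 5) = x ^ 32
→ 100011101111 = 2287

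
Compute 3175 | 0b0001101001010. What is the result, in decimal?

3175 = 110001100111
b = 001101001010
 OR → 111101101111 = 3951

3951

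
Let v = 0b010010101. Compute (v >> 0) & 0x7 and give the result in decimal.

v = 010010101
Shift right by 0: 010010101
Mask low 3 bits: 101 = 5

5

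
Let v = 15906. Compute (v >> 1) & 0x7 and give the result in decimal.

1

v = 11111000100010
Shift right by 1: 1111100010001
Mask low 3 bits: 001 = 1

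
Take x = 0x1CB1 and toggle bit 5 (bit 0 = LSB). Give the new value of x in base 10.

x = 01110010110001
bit 5 is currently 1; toggle it via x ^ (1 << 5) = x ^ 32
→ 01110010010001 = 7313

7313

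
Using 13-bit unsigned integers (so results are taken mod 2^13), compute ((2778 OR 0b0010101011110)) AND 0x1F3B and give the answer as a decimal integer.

3866

2778 = 0101011011010
0b0010101011110 = 0010101011110
→ OR → 0111111011110 = 4062
0x1F3B = 1111100111011
→ AND → 0111100011010 = 3866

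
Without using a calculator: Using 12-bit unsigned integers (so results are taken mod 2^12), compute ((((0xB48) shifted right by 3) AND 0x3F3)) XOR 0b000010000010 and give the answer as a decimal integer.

0xB48 = 101101001000
→ shifted right by 3 → 000101101001 = 361
0x3F3 = 001111110011
→ AND → 000101100001 = 353
0b000010000010 = 000010000010
→ XOR → 000111100011 = 483

483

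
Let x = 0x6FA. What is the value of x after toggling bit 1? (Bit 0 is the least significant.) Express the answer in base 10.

x = 011011111010
bit 1 is currently 1; toggle it via x ^ (1 << 1) = x ^ 2
→ 011011111000 = 1784

1784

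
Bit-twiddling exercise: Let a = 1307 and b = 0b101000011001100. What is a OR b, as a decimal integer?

21983

1307 = 000010100011011
b = 101000011001100
 OR → 101010111011111 = 21983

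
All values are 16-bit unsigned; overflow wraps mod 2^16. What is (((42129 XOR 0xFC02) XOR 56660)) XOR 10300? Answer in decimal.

42129 = 1010010010010001
0xFC02 = 1111110000000010
→ XOR → 0101100010010011 = 22675
56660 = 1101110101010100
→ XOR → 1000010111000111 = 34247
10300 = 0010100000111100
→ XOR → 1010110111111011 = 44539

44539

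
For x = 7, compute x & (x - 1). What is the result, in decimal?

x = 111 = 7
x - 1 = 110
AND   = 110 = 6
(x & (x - 1) clears the lowest set bit of x.)

6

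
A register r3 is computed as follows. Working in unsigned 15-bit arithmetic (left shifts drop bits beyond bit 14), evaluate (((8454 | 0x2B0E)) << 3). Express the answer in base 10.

22640

8454 = 010000100000110
0x2B0E = 010101100001110
→ | → 010101100001110 = 11022
→ << 3 (mod 2^15) → 101100001110000 = 22640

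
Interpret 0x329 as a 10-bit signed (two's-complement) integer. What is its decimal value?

pattern = 1100101001 (MSB is 1 ⇒ negative)
Invert: 0011010110, add 1 → 0011010111 = 215, so the value is -215.
(Equivalently: 809 - 2^10 = 809 - 1024 = -215.)

-215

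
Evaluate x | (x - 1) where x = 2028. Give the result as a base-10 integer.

2031

x = 11111101100 = 2028
x - 1 = 11111101011
OR    = 11111101111 = 2031
(x | (x - 1) sets all bits below the lowest set bit.)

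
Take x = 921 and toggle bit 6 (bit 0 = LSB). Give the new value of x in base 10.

985

x = 1110011001
bit 6 is currently 0; toggle it via x ^ (1 << 6) = x ^ 64
→ 1111011001 = 985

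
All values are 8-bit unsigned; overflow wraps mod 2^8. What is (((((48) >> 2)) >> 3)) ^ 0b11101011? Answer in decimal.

48 = 00110000
→ >> 2 → 00001100 = 12
→ >> 3 → 00000001 = 1
0b11101011 = 11101011
→ ^ → 11101010 = 234

234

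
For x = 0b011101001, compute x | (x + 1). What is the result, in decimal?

x = 11101001 = 233
x + 1 = 11101010
OR    = 11101011 = 235
(x | (x + 1) sets the lowest cleared bit.)

235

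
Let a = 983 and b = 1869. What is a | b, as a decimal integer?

983 = 01111010111
1869 = 11101001101
 OR → 11111011111 = 2015

2015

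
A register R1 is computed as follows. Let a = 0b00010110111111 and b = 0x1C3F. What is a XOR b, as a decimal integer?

a = 0010110111111
0x1C3F = 1110000111111
XOR → 1100110000000 = 6528

6528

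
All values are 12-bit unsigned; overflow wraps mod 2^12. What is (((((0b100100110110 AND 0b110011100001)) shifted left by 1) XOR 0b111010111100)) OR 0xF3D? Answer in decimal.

4093

0b100100110110 = 100100110110
0b110011100001 = 110011100001
→ AND → 100000100000 = 2080
→ shifted left by 1 (mod 2^12) → 000001000000 = 64
0b111010111100 = 111010111100
→ XOR → 111011111100 = 3836
0xF3D = 111100111101
→ OR → 111111111101 = 4093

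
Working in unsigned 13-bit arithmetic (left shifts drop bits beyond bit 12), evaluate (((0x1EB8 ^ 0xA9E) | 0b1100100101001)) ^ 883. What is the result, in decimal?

7772

0x1EB8 = 1111010111000
0xA9E = 0101010011110
→ ^ → 1010000100110 = 5158
0b1100100101001 = 1100100101001
→ | → 1110100101111 = 7471
883 = 0001101110011
→ ^ → 1111001011100 = 7772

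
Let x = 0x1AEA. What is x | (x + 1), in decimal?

6891

x = 1101011101010 = 6890
x + 1 = 1101011101011
OR    = 1101011101011 = 6891
(x | (x + 1) sets the lowest cleared bit.)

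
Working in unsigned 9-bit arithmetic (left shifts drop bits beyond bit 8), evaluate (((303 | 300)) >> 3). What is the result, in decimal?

37

303 = 100101111
300 = 100101100
→ | → 100101111 = 303
→ >> 3 → 000100101 = 37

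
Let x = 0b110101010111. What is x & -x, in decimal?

1

x = 110101010111 = 3415
-x (two's complement) = …001010101001
AND   = 000000000001 = 1
(x & -x isolates the lowest set bit of x.)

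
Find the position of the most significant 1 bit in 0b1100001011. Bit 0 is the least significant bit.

9

0b1100001011 = 1100001011
The topmost 1 is at position 9 (since 2^9 = 512 ≤ 779 < 1024).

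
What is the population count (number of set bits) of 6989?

8

6989 = 1101101001101
Count the 1s: 1 + 1 + 1 + 1 + 1 + 1 + 1 + 1 = 8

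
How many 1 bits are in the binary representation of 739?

6

739 = 1011100011
Count the 1s: 1 + 1 + 1 + 1 + 1 + 1 = 6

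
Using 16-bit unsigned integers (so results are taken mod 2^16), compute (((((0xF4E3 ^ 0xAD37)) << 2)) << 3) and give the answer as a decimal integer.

14976

0xF4E3 = 1111010011100011
0xAD37 = 1010110100110111
→ ^ → 0101100111010100 = 22996
→ << 2 (mod 2^16) → 0110011101010000 = 26448
→ << 3 (mod 2^16) → 0011101010000000 = 14976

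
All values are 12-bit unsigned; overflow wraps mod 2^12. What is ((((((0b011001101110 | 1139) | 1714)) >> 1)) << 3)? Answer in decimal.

0b011001101110 = 011001101110
1139 = 010001110011
→ | → 011001111111 = 1663
1714 = 011010110010
→ | → 011011111111 = 1791
→ >> 1 → 001101111111 = 895
→ << 3 (mod 2^12) → 101111111000 = 3064

3064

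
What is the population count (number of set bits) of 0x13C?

5

0x13C = 100111100
Count the 1s: 1 + 1 + 1 + 1 + 1 = 5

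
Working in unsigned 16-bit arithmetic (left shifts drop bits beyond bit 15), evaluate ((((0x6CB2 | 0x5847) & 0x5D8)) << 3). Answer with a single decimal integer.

0x6CB2 = 0110110010110010
0x5847 = 0101100001000111
→ | → 0111110011110111 = 31991
0x5D8 = 0000010111011000
→ & → 0000010011010000 = 1232
→ << 3 (mod 2^16) → 0010011010000000 = 9856

9856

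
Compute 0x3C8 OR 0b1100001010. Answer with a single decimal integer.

970

0x3C8 = 1111001000
b = 1100001010
 OR → 1111001010 = 970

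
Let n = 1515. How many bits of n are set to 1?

8

1515 = 10111101011
Count the 1s: 1 + 1 + 1 + 1 + 1 + 1 + 1 + 1 = 8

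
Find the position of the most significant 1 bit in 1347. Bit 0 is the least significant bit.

1347 = 10101000011
The topmost 1 is at position 10 (since 2^10 = 1024 ≤ 1347 < 2048).

10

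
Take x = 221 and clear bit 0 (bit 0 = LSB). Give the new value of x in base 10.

220

x = 00011011101
bit 0 is currently 1; clear it via x & ~(1 << 0) = x & ~1
→ 00011011100 = 220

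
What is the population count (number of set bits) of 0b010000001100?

3

n = 10000001100
Count the 1s: 1 + 1 + 1 = 3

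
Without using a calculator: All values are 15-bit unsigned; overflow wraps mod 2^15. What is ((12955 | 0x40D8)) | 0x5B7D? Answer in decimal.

12955 = 011001010011011
0x40D8 = 100000011011000
→ | → 111001011011011 = 29403
0x5B7D = 101101101111101
→ | → 111101111111111 = 31743

31743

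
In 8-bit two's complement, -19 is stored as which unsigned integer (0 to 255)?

237

19 in 8 bits: 00010011
Invert: 11101100
Add 1:  11101101 = 237
(Check: 2^8 - 19 = 256 - 19 = 237.)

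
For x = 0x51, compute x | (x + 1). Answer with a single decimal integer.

x = 1010001 = 81
x + 1 = 1010010
OR    = 1010011 = 83
(x | (x + 1) sets the lowest cleared bit.)

83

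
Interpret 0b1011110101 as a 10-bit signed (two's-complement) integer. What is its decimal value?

pattern = 1011110101 (MSB is 1 ⇒ negative)
Invert: 0100001010, add 1 → 0100001011 = 267, so the value is -267.
(Equivalently: 757 - 2^10 = 757 - 1024 = -267.)

-267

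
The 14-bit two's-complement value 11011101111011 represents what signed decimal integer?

-2181

pattern = 11011101111011 (MSB is 1 ⇒ negative)
Invert: 00100010000100, add 1 → 00100010000101 = 2181, so the value is -2181.
(Equivalently: 14203 - 2^14 = 14203 - 16384 = -2181.)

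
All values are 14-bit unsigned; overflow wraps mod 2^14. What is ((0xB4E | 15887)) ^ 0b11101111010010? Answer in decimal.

0xB4E = 00101101001110
15887 = 11111000001111
→ | → 11111101001111 = 16207
0b11101111010010 = 11101111010010
→ ^ → 00010010011101 = 1181

1181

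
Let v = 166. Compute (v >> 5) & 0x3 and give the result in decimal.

v = 0010100110
Shift right by 5: 00101
Mask low 2 bits: 01 = 1

1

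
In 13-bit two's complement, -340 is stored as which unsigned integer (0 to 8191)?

7852

340 in 13 bits: 0000101010100
Invert: 1111010101011
Add 1:  1111010101100 = 7852
(Check: 2^13 - 340 = 8192 - 340 = 7852.)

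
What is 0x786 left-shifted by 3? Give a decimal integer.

0x786 = 00011110000110
shift left by 3 → 11110000110000 = 15408
(equivalently, 1926 × 2^3 = 1926 × 8)

15408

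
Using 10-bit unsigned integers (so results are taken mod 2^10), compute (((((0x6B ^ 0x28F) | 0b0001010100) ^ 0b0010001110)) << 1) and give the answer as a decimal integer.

0x6B = 0001101011
0x28F = 1010001111
→ ^ → 1011100100 = 740
0b0001010100 = 0001010100
→ | → 1011110100 = 756
0b0010001110 = 0010001110
→ ^ → 1001111010 = 634
→ << 1 (mod 2^10) → 0011110100 = 244

244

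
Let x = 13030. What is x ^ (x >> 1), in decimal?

x = 11001011100110 = 13030
x>>1 = 01100101110011
XOR  = 10101110010101 = 11157
(x ^ (x >> 1) gives the standard binary-reflected Gray code of x.)

11157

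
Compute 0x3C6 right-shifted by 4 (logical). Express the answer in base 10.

0x3C6 = 1111000110
shift right by 4 → 0000111100 = 60
(equivalently, floor(966 / 16))

60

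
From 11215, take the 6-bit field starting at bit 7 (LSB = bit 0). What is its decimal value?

v = 10101111001111
Shift right by 7: 1010111
Mask low 6 bits: 010111 = 23

23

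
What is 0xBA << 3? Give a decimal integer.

1488

0xBA = 00010111010
shift left by 3 → 10111010000 = 1488
(equivalently, 186 × 2^3 = 186 × 8)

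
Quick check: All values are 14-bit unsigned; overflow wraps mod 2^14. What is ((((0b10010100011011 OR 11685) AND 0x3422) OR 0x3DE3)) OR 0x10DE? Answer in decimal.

0b10010100011011 = 10010100011011
11685 = 10110110100101
→ OR → 10110110111111 = 11711
0x3422 = 11010000100010
→ AND → 10010000100010 = 9250
0x3DE3 = 11110111100011
→ OR → 11110111100011 = 15843
0x10DE = 01000011011110
→ OR → 11110111111111 = 15871

15871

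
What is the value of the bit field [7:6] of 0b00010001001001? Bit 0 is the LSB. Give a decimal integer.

v = 00010001001001
Shift right by 6: 00010001
Mask low 2 bits: 01 = 1

1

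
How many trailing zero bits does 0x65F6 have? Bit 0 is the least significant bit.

0x65F6 = 110010111110110
Trailing zeros: 1, so the lowest set bit is bit 1 (value 2).

1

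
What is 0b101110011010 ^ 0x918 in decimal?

642

a = 101110011010
0x918 = 100100011000
XOR → 001010000010 = 642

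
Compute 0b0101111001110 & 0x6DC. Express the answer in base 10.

a = 101111001110
0x6DC = 011011011100
AND → 001011001100 = 716

716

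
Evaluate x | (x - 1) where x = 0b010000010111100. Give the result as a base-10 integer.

x = 10000010111100 = 8380
x - 1 = 10000010111011
OR    = 10000010111111 = 8383
(x | (x - 1) sets all bits below the lowest set bit.)

8383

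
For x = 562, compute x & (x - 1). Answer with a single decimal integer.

x = 1000110010 = 562
x - 1 = 1000110001
AND   = 1000110000 = 560
(x & (x - 1) clears the lowest set bit of x.)

560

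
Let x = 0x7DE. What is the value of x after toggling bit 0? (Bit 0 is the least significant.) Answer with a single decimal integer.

x = 11111011110
bit 0 is currently 0; toggle it via x ^ (1 << 0) = x ^ 1
→ 11111011111 = 2015

2015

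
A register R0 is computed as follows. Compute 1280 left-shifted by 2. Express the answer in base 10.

1280 = 0010100000000
shift left by 2 → 1010000000000 = 5120
(equivalently, 1280 × 2^2 = 1280 × 4)

5120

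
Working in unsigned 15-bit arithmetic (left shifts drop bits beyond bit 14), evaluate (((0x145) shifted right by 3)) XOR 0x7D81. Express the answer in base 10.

0x145 = 000000101000101
→ shifted right by 3 → 000000000101000 = 40
0x7D81 = 111110110000001
→ XOR → 111110110101001 = 32169

32169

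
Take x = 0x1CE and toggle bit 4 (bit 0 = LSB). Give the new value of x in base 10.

x = 000111001110
bit 4 is currently 0; toggle it via x ^ (1 << 4) = x ^ 16
→ 000111011110 = 478

478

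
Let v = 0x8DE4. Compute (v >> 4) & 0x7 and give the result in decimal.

6

v = 1000110111100100
Shift right by 4: 100011011110
Mask low 3 bits: 110 = 6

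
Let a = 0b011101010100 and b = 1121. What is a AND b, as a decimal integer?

a = 11101010100
1121 = 10001100001
AND → 10001000000 = 1088

1088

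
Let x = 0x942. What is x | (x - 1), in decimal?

x = 100101000010 = 2370
x - 1 = 100101000001
OR    = 100101000011 = 2371
(x | (x - 1) sets all bits below the lowest set bit.)

2371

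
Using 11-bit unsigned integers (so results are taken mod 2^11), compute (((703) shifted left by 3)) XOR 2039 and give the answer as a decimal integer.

703 = 01010111111
→ shifted left by 3 (mod 2^11) → 10111111000 = 1528
2039 = 11111110111
→ XOR → 01000001111 = 527

527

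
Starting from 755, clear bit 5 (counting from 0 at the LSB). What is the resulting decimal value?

723

x = 1011110011
bit 5 is currently 1; clear it via x & ~(1 << 5) = x & ~32
→ 1011010011 = 723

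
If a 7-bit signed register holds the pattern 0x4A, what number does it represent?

-54

pattern = 1001010 (MSB is 1 ⇒ negative)
Invert: 0110101, add 1 → 0110110 = 54, so the value is -54.
(Equivalently: 74 - 2^7 = 74 - 128 = -54.)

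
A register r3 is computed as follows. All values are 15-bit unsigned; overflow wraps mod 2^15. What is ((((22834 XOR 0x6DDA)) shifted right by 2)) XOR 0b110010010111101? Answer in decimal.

22834 = 101100100110010
0x6DDA = 110110111011010
→ XOR → 011010011101000 = 13544
→ shifted right by 2 → 000110100111010 = 3386
0b110010010111101 = 110010010111101
→ XOR → 110100110000111 = 27015

27015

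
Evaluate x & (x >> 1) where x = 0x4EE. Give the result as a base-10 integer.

x = 10011101110 = 1262
x>>1 = 01001110111
AND  = 00001100110 = 102
(x & (x >> 1) has a 1 wherever x has two consecutive 1 bits.)

102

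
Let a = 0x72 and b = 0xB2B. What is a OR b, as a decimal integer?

2939

0x72 = 000001110010
0xB2B = 101100101011
 OR → 101101111011 = 2939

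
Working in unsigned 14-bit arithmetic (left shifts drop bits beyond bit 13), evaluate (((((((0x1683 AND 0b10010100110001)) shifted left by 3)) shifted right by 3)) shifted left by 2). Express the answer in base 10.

4100

0x1683 = 01011010000011
0b10010100110001 = 10010100110001
→ AND → 00010000000001 = 1025
→ shifted left by 3 (mod 2^14) → 10000000001000 = 8200
→ shifted right by 3 → 00010000000001 = 1025
→ shifted left by 2 (mod 2^14) → 01000000000100 = 4100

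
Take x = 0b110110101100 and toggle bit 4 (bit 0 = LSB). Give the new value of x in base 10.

x = 110110101100
bit 4 is currently 0; toggle it via x ^ (1 << 4) = x ^ 16
→ 110110111100 = 3516

3516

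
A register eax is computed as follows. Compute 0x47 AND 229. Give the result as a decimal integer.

69

0x47 = 01000111
229 = 11100101
AND → 01000101 = 69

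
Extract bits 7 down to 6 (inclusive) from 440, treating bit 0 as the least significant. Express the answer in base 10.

2

v = 110111000
Shift right by 6: 110
Mask low 2 bits: 10 = 2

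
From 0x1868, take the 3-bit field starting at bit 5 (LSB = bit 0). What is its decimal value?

3

v = 01100001101000
Shift right by 5: 011000011
Mask low 3 bits: 011 = 3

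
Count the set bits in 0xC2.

0xC2 = 11000010
Count the 1s: 1 + 1 + 1 = 3

3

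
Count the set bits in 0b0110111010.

n = 110111010
Count the 1s: 1 + 1 + 1 + 1 + 1 + 1 = 6

6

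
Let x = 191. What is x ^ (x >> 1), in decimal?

224

x = 10111111 = 191
x>>1 = 01011111
XOR  = 11100000 = 224
(x ^ (x >> 1) gives the standard binary-reflected Gray code of x.)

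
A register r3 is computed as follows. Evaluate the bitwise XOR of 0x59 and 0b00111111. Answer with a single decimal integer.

0x59 = 1011001
b = 0111111
XOR → 1100110 = 102

102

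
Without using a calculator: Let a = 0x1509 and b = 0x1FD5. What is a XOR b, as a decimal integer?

0x1509 = 1010100001001
0x1FD5 = 1111111010101
XOR → 0101011011100 = 2780

2780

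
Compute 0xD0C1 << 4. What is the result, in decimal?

0xD0C1 = 00001101000011000001
shift left by 4 → 11010000110000010000 = 855056
(equivalently, 53441 × 2^4 = 53441 × 16)

855056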